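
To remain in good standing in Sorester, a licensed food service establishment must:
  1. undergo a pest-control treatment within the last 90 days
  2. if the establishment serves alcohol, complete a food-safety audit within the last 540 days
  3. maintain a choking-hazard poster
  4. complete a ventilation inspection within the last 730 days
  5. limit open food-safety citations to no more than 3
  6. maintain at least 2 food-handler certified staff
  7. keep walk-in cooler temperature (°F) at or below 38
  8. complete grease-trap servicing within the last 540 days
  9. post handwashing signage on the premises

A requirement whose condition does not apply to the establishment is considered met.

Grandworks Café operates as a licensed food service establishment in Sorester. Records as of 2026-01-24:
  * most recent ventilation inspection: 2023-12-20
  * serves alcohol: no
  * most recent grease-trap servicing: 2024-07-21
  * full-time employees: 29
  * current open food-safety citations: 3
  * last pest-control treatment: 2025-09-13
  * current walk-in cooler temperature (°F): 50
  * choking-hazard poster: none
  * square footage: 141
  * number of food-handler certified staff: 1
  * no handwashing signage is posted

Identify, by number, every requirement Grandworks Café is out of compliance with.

1, 3, 4, 6, 7, 8, 9

1. pest-control treatment 133 days ago vs limit 90 → not met
2. condition 'serves alcohol' does not hold → requirement n/a → met
3. choking-hazard poster absent → not met
4. ventilation inspection 766 days ago vs limit 730 → not met
5. open food-safety citations 3 ≤ 3 → met
6. food-handler certified staff 1 < 2 → not met
7. walk-in cooler temperature (°F) 50 > 38 → not met
8. grease-trap servicing 552 days ago vs limit 540 → not met
9. handwashing signage absent → not met
Not met: 1, 3, 4, 6, 7, 8, 9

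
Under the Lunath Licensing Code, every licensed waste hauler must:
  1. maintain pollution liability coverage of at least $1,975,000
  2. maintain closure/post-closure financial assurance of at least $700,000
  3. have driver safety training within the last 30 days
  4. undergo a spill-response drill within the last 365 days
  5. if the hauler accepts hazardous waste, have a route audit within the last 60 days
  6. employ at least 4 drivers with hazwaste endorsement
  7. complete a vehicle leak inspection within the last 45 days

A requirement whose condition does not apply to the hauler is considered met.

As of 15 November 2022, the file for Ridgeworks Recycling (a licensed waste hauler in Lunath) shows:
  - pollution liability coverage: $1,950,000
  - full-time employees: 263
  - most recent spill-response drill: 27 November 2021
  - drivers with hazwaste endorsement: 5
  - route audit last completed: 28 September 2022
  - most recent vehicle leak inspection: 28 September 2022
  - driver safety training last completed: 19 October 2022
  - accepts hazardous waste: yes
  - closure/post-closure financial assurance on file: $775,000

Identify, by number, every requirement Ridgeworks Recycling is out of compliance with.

1, 7

1. pollution liability coverage $1,950,000 < $1,975,000 → not met
2. closure/post-closure financial assurance $775,000 ≥ $700,000 → met
3. driver safety training 27 days ago vs limit 30 → met
4. spill-response drill 353 days ago vs limit 365 → met
5. condition 'accepts hazardous waste' holds; route audit 48 days ago vs limit 60 → met
6. drivers with hazwaste endorsement 5 ≥ 4 → met
7. vehicle leak inspection 48 days ago vs limit 45 → not met
Not met: 1, 7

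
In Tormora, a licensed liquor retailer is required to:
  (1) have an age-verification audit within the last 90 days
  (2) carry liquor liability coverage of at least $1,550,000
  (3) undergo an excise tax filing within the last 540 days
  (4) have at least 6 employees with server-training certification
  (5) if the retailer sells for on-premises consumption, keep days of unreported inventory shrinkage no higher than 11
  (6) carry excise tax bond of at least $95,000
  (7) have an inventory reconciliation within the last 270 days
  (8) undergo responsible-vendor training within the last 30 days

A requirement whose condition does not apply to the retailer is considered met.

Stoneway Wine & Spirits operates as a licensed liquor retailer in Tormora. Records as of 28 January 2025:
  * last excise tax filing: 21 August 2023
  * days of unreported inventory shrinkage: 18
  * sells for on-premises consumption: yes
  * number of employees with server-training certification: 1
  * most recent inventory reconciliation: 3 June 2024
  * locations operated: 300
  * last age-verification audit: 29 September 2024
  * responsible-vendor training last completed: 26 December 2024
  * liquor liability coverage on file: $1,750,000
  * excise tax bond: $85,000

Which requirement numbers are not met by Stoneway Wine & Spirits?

1. age-verification audit 121 days ago vs limit 90 → not met
2. liquor liability coverage $1,750,000 ≥ $1,550,000 → met
3. excise tax filing 526 days ago vs limit 540 → met
4. employees with server-training certification 1 < 6 → not met
5. condition 'sells for on-premises consumption' holds; days of unreported inventory shrinkage 18 > 11 → not met
6. excise tax bond $85,000 < $95,000 → not met
7. inventory reconciliation 239 days ago vs limit 270 → met
8. responsible-vendor training 33 days ago vs limit 30 → not met
Not met: 1, 4, 5, 6, 8

1, 4, 5, 6, 8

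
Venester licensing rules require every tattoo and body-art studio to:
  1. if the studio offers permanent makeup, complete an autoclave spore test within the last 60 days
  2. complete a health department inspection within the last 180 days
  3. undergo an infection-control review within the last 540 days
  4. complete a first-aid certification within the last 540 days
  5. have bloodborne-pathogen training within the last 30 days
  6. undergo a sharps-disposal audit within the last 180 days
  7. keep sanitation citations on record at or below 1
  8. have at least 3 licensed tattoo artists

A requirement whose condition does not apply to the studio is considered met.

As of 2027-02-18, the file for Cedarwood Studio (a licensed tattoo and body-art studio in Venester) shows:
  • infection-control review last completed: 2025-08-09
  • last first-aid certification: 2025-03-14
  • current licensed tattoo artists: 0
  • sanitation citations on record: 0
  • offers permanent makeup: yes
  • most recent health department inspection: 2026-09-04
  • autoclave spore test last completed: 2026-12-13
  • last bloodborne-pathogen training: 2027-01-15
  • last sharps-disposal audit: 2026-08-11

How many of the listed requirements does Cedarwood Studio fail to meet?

1. condition 'offers permanent makeup' holds; autoclave spore test 67 days ago vs limit 60 → not met
2. health department inspection 167 days ago vs limit 180 → met
3. infection-control review 558 days ago vs limit 540 → not met
4. first-aid certification 706 days ago vs limit 540 → not met
5. bloodborne-pathogen training 34 days ago vs limit 30 → not met
6. sharps-disposal audit 191 days ago vs limit 180 → not met
7. sanitation citations on record 0 ≤ 1 → met
8. licensed tattoo artists 0 < 3 → not met
Not met: 6 of 8

6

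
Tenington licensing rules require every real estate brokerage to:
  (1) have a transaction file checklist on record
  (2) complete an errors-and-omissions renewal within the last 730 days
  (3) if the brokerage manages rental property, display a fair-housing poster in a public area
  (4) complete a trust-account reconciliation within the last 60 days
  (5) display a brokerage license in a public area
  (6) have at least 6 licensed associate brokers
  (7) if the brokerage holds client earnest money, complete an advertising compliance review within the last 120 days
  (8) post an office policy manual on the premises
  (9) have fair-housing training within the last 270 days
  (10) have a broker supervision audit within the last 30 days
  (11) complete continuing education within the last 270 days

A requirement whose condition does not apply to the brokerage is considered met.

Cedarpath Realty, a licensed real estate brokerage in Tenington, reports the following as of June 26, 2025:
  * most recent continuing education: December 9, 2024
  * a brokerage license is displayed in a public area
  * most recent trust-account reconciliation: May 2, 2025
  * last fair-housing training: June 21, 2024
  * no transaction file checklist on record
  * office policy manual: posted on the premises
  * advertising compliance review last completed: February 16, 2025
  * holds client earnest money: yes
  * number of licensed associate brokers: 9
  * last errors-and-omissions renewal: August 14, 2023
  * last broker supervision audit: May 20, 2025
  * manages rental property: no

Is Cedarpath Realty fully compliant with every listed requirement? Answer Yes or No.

No

1. transaction file checklist absent → not met
2. errors-and-omissions renewal 682 days ago vs limit 730 → met
3. condition 'manages rental property' does not hold → requirement n/a → met
4. trust-account reconciliation 55 days ago vs limit 60 → met
5. brokerage license present → met
6. licensed associate brokers 9 ≥ 6 → met
7. condition 'holds client earnest money' holds; advertising compliance review 130 days ago vs limit 120 → not met
8. office policy manual present → met
9. fair-housing training 370 days ago vs limit 270 → not met
10. broker supervision audit 37 days ago vs limit 30 → not met
11. continuing education 199 days ago vs limit 270 → met
Not met: 1, 7, 9, 10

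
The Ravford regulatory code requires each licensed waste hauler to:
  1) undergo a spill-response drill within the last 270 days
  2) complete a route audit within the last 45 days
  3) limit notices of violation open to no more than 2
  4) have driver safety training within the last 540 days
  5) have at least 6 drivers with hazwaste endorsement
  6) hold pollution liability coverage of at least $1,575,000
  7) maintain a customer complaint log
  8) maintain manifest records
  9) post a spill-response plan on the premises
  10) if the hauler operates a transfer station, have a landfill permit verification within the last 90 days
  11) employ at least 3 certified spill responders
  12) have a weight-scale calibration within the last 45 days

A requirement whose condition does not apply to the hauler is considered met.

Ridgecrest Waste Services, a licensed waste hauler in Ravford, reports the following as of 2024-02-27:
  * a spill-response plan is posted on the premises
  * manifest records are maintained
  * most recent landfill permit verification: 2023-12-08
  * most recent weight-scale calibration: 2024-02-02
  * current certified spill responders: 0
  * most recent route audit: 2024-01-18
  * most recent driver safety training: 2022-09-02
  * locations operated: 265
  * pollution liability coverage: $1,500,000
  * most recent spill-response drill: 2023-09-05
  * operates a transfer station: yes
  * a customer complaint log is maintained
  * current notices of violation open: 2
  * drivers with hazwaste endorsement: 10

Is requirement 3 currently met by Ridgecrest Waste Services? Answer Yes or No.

Yes

3. notices of violation open 2 ≤ 2 → met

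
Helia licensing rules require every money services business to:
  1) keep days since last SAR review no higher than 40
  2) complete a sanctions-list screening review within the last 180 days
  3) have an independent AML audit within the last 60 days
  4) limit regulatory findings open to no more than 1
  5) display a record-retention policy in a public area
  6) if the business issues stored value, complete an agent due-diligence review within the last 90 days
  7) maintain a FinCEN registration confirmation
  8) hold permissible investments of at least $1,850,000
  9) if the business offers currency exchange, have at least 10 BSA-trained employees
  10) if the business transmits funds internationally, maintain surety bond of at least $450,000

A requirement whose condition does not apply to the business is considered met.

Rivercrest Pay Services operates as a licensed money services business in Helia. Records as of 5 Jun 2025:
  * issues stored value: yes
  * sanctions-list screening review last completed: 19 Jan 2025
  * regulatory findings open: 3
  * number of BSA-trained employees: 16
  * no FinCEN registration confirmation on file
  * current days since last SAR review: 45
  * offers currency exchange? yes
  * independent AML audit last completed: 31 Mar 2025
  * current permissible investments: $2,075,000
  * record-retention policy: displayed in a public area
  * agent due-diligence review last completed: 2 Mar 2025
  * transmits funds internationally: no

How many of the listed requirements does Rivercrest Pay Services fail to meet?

5

1. days since last SAR review 45 > 40 → not met
2. sanctions-list screening review 137 days ago vs limit 180 → met
3. independent AML audit 66 days ago vs limit 60 → not met
4. regulatory findings open 3 > 1 → not met
5. record-retention policy present → met
6. condition 'issues stored value' holds; agent due-diligence review 95 days ago vs limit 90 → not met
7. FinCEN registration confirmation absent → not met
8. permissible investments $2,075,000 ≥ $1,850,000 → met
9. condition 'offers currency exchange' holds; BSA-trained employees 16 ≥ 10 → met
10. condition 'transmits funds internationally' does not hold → requirement n/a → met
Not met: 5 of 10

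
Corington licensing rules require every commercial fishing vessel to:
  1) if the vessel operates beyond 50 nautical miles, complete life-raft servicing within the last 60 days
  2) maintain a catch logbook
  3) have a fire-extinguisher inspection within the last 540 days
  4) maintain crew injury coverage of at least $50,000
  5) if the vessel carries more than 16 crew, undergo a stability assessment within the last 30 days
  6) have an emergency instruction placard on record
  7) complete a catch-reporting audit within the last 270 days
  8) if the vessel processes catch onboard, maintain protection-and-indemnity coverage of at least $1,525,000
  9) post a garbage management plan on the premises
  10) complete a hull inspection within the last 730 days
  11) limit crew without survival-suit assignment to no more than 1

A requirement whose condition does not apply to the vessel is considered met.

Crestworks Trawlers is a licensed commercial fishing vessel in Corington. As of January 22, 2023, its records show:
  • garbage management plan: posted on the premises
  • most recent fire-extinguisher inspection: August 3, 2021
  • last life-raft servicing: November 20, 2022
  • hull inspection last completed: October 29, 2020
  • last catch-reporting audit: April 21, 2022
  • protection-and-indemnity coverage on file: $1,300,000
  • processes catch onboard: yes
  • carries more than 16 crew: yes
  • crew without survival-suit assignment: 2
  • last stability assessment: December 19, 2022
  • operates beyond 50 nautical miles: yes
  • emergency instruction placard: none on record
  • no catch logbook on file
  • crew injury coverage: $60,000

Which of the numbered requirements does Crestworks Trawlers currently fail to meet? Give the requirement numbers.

1, 2, 5, 6, 7, 8, 10, 11

1. condition 'operates beyond 50 nautical miles' holds; life-raft servicing 63 days ago vs limit 60 → not met
2. catch logbook absent → not met
3. fire-extinguisher inspection 537 days ago vs limit 540 → met
4. crew injury coverage $60,000 ≥ $50,000 → met
5. condition 'carries more than 16 crew' holds; stability assessment 34 days ago vs limit 30 → not met
6. emergency instruction placard absent → not met
7. catch-reporting audit 276 days ago vs limit 270 → not met
8. condition 'processes catch onboard' holds; protection-and-indemnity coverage $1,300,000 < $1,525,000 → not met
9. garbage management plan present → met
10. hull inspection 815 days ago vs limit 730 → not met
11. crew without survival-suit assignment 2 > 1 → not met
Not met: 1, 2, 5, 6, 7, 8, 10, 11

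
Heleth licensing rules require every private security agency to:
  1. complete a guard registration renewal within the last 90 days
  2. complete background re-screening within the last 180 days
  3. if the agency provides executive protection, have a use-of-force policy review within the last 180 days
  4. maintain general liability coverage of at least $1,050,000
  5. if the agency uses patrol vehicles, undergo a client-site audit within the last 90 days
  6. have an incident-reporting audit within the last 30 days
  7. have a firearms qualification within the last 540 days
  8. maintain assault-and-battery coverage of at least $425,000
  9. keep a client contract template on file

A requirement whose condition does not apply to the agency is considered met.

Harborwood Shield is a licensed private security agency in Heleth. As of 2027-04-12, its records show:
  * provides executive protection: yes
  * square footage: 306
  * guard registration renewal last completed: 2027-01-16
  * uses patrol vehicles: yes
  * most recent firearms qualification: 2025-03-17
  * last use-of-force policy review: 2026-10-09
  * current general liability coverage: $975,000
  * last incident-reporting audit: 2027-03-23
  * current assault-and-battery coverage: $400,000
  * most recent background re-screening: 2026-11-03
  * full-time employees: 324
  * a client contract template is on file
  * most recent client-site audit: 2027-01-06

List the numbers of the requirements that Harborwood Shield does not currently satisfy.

1. guard registration renewal 86 days ago vs limit 90 → met
2. background re-screening 160 days ago vs limit 180 → met
3. condition 'provides executive protection' holds; use-of-force policy review 185 days ago vs limit 180 → not met
4. general liability coverage $975,000 < $1,050,000 → not met
5. condition 'uses patrol vehicles' holds; client-site audit 96 days ago vs limit 90 → not met
6. incident-reporting audit 20 days ago vs limit 30 → met
7. firearms qualification 756 days ago vs limit 540 → not met
8. assault-and-battery coverage $400,000 < $425,000 → not met
9. client contract template present → met
Not met: 3, 4, 5, 7, 8

3, 4, 5, 7, 8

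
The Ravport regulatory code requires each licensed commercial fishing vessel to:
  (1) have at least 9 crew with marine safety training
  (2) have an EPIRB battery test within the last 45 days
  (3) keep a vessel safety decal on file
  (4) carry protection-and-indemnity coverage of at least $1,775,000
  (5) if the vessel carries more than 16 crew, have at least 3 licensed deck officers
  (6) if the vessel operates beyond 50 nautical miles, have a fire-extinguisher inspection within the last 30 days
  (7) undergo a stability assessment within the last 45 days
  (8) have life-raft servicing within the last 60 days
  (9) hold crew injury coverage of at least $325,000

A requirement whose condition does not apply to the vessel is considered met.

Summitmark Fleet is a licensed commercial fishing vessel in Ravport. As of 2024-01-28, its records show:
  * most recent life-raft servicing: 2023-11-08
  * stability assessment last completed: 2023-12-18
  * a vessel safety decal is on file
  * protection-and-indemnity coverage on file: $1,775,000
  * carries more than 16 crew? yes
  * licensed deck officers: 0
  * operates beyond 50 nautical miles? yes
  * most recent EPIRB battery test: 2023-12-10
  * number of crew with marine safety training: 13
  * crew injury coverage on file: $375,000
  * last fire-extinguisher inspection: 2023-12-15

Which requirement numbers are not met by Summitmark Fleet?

2, 5, 6, 8

1. crew with marine safety training 13 ≥ 9 → met
2. EPIRB battery test 49 days ago vs limit 45 → not met
3. vessel safety decal present → met
4. protection-and-indemnity coverage $1,775,000 ≥ $1,775,000 → met
5. condition 'carries more than 16 crew' holds; licensed deck officers 0 < 3 → not met
6. condition 'operates beyond 50 nautical miles' holds; fire-extinguisher inspection 44 days ago vs limit 30 → not met
7. stability assessment 41 days ago vs limit 45 → met
8. life-raft servicing 81 days ago vs limit 60 → not met
9. crew injury coverage $375,000 ≥ $325,000 → met
Not met: 2, 5, 6, 8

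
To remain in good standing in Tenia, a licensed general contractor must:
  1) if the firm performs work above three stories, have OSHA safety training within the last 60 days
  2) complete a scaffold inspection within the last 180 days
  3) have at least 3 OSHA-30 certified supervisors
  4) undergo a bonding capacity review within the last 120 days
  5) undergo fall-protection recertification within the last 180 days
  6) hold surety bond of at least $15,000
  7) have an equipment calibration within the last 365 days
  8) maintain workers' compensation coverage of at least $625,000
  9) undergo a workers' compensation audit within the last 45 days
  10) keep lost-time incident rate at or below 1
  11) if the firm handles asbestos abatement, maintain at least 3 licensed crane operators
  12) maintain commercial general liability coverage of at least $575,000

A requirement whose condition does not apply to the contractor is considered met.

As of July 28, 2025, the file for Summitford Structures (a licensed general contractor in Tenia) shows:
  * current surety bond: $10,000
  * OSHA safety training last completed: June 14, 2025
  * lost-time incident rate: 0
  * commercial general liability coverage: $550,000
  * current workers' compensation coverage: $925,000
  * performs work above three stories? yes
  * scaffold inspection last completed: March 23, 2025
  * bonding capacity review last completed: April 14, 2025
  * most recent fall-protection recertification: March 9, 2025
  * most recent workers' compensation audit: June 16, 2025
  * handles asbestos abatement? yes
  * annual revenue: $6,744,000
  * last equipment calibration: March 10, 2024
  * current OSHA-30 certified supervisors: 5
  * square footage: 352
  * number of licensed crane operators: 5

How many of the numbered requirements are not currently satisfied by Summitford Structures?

1. condition 'performs work above three stories' holds; OSHA safety training 44 days ago vs limit 60 → met
2. scaffold inspection 127 days ago vs limit 180 → met
3. OSHA-30 certified supervisors 5 ≥ 3 → met
4. bonding capacity review 105 days ago vs limit 120 → met
5. fall-protection recertification 141 days ago vs limit 180 → met
6. surety bond $10,000 < $15,000 → not met
7. equipment calibration 505 days ago vs limit 365 → not met
8. workers' compensation coverage $925,000 ≥ $625,000 → met
9. workers' compensation audit 42 days ago vs limit 45 → met
10. lost-time incident rate 0 ≤ 1 → met
11. condition 'handles asbestos abatement' holds; licensed crane operators 5 ≥ 3 → met
12. commercial general liability coverage $550,000 < $575,000 → not met
Not met: 3 of 12

3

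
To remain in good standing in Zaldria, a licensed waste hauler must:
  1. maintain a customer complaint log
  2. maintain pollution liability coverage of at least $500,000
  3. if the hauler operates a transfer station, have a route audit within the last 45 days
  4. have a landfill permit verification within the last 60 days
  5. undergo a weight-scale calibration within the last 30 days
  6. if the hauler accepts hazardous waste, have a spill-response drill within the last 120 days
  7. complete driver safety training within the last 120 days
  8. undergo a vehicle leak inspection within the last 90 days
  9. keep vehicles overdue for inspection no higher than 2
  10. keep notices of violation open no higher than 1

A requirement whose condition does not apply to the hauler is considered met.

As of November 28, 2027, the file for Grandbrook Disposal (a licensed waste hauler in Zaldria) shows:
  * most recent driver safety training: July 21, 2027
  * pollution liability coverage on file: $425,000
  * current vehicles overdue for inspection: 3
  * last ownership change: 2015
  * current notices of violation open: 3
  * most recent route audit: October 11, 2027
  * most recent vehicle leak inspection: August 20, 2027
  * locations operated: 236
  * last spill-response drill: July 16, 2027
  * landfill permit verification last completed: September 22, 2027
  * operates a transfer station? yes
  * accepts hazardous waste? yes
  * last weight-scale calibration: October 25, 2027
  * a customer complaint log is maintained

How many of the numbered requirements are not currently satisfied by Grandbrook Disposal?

1. customer complaint log present → met
2. pollution liability coverage $425,000 < $500,000 → not met
3. condition 'operates a transfer station' holds; route audit 48 days ago vs limit 45 → not met
4. landfill permit verification 67 days ago vs limit 60 → not met
5. weight-scale calibration 34 days ago vs limit 30 → not met
6. condition 'accepts hazardous waste' holds; spill-response drill 135 days ago vs limit 120 → not met
7. driver safety training 130 days ago vs limit 120 → not met
8. vehicle leak inspection 100 days ago vs limit 90 → not met
9. vehicles overdue for inspection 3 > 2 → not met
10. notices of violation open 3 > 1 → not met
Not met: 9 of 10

9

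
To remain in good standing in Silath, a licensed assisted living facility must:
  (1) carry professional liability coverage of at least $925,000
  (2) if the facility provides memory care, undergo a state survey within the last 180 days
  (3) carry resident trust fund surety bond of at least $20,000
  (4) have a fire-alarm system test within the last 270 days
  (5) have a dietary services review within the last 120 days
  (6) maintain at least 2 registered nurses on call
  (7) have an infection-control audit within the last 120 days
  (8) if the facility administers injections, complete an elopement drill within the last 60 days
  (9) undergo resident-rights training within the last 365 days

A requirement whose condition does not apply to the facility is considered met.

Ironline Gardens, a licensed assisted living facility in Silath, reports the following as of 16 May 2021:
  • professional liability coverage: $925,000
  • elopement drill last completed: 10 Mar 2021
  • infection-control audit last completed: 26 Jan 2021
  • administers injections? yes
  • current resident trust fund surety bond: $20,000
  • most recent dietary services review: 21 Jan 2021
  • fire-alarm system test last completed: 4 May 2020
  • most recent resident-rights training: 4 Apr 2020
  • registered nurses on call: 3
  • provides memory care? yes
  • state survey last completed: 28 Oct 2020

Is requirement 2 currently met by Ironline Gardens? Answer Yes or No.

2. condition 'provides memory care' holds; state survey 200 days ago vs limit 180 → not met

No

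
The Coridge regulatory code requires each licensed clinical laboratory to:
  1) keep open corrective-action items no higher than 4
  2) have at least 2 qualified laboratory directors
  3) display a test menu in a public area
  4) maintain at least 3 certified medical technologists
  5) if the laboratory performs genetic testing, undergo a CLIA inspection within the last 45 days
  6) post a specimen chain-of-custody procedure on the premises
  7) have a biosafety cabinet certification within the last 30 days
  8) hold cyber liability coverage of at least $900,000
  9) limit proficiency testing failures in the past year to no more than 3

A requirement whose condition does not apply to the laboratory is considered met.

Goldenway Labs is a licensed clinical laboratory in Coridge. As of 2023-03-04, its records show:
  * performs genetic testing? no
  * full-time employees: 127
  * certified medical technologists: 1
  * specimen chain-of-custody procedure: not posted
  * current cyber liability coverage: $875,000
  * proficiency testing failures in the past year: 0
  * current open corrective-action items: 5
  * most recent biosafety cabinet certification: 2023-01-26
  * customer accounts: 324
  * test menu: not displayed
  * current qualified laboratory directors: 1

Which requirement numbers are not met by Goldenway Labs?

1. open corrective-action items 5 > 4 → not met
2. qualified laboratory directors 1 < 2 → not met
3. test menu absent → not met
4. certified medical technologists 1 < 3 → not met
5. condition 'performs genetic testing' does not hold → requirement n/a → met
6. specimen chain-of-custody procedure absent → not met
7. biosafety cabinet certification 37 days ago vs limit 30 → not met
8. cyber liability coverage $875,000 < $900,000 → not met
9. proficiency testing failures in the past year 0 ≤ 3 → met
Not met: 1, 2, 3, 4, 6, 7, 8

1, 2, 3, 4, 6, 7, 8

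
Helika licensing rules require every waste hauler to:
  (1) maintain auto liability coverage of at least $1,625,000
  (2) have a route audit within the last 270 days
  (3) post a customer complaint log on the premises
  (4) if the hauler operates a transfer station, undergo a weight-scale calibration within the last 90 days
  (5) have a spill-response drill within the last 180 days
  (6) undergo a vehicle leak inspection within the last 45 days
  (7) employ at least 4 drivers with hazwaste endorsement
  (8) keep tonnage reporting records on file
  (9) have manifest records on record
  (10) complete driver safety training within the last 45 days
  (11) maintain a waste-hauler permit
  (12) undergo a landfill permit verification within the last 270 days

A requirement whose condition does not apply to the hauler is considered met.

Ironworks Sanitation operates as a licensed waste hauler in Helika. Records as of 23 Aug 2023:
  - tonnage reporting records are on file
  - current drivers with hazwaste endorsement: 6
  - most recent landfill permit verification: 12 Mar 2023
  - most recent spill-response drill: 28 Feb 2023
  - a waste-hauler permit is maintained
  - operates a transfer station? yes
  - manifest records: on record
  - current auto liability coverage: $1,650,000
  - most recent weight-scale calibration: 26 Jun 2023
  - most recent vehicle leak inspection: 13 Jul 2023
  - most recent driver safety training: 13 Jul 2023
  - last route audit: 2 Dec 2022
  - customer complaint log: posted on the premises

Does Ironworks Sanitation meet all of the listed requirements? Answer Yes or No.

Yes

1. auto liability coverage $1,650,000 ≥ $1,625,000 → met
2. route audit 264 days ago vs limit 270 → met
3. customer complaint log present → met
4. condition 'operates a transfer station' holds; weight-scale calibration 58 days ago vs limit 90 → met
5. spill-response drill 176 days ago vs limit 180 → met
6. vehicle leak inspection 41 days ago vs limit 45 → met
7. drivers with hazwaste endorsement 6 ≥ 4 → met
8. tonnage reporting records present → met
9. manifest records present → met
10. driver safety training 41 days ago vs limit 45 → met
11. waste-hauler permit present → met
12. landfill permit verification 164 days ago vs limit 270 → met
All met.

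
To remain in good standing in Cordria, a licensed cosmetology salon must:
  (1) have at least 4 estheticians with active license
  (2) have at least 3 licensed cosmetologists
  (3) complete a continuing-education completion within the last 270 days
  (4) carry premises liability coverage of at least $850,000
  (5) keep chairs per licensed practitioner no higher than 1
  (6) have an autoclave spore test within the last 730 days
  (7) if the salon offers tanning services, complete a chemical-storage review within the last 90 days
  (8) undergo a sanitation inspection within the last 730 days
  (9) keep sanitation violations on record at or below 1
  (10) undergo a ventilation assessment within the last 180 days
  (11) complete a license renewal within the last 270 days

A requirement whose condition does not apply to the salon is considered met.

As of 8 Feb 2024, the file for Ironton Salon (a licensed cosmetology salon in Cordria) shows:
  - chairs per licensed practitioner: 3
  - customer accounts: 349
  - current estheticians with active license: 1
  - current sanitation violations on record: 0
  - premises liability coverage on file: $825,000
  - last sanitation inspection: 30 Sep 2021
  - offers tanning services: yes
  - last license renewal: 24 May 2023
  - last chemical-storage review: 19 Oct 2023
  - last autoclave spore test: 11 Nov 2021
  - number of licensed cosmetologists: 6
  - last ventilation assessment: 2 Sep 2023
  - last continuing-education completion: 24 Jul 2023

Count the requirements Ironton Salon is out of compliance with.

6

1. estheticians with active license 1 < 4 → not met
2. licensed cosmetologists 6 ≥ 3 → met
3. continuing-education completion 199 days ago vs limit 270 → met
4. premises liability coverage $825,000 < $850,000 → not met
5. chairs per licensed practitioner 3 > 1 → not met
6. autoclave spore test 819 days ago vs limit 730 → not met
7. condition 'offers tanning services' holds; chemical-storage review 112 days ago vs limit 90 → not met
8. sanitation inspection 861 days ago vs limit 730 → not met
9. sanitation violations on record 0 ≤ 1 → met
10. ventilation assessment 159 days ago vs limit 180 → met
11. license renewal 260 days ago vs limit 270 → met
Not met: 6 of 11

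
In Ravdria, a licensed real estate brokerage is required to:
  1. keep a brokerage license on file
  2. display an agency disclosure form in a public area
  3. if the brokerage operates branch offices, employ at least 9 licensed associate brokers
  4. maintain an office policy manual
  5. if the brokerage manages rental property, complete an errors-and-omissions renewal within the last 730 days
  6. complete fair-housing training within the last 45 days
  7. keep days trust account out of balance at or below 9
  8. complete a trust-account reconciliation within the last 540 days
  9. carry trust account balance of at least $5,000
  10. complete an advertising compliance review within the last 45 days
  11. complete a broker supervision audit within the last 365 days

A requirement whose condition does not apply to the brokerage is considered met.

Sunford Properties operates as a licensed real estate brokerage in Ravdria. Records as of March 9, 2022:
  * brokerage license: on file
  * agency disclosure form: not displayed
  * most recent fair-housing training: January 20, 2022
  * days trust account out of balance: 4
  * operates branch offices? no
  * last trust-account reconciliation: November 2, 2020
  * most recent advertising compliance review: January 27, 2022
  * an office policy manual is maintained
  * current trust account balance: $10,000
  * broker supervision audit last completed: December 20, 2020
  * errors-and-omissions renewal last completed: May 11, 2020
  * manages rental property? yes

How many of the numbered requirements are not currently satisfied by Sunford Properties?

3

1. brokerage license present → met
2. agency disclosure form absent → not met
3. condition 'operates branch offices' does not hold → requirement n/a → met
4. office policy manual present → met
5. condition 'manages rental property' holds; errors-and-omissions renewal 667 days ago vs limit 730 → met
6. fair-housing training 48 days ago vs limit 45 → not met
7. days trust account out of balance 4 ≤ 9 → met
8. trust-account reconciliation 492 days ago vs limit 540 → met
9. trust account balance $10,000 ≥ $5,000 → met
10. advertising compliance review 41 days ago vs limit 45 → met
11. broker supervision audit 444 days ago vs limit 365 → not met
Not met: 3 of 11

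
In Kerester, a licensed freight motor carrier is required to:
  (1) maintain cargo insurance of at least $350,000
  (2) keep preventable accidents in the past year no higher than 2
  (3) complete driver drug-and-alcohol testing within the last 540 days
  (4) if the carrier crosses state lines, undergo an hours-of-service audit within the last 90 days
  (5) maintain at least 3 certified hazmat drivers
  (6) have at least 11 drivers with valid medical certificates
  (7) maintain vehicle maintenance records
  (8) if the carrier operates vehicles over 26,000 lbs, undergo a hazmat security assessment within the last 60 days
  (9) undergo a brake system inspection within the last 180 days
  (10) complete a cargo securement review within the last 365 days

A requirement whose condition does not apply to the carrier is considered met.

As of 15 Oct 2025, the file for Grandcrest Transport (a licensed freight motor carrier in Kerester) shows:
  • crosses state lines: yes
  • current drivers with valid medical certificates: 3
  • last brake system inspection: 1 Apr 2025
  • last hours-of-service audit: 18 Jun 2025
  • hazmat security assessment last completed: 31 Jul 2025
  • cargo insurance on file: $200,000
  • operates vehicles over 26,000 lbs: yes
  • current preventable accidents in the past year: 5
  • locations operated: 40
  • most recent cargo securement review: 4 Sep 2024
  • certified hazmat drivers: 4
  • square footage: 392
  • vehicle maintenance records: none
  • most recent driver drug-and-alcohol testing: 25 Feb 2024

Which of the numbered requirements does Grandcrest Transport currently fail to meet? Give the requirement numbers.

1. cargo insurance $200,000 < $350,000 → not met
2. preventable accidents in the past year 5 > 2 → not met
3. driver drug-and-alcohol testing 598 days ago vs limit 540 → not met
4. condition 'crosses state lines' holds; hours-of-service audit 119 days ago vs limit 90 → not met
5. certified hazmat drivers 4 ≥ 3 → met
6. drivers with valid medical certificates 3 < 11 → not met
7. vehicle maintenance records absent → not met
8. condition 'operates vehicles over 26,000 lbs' holds; hazmat security assessment 76 days ago vs limit 60 → not met
9. brake system inspection 197 days ago vs limit 180 → not met
10. cargo securement review 406 days ago vs limit 365 → not met
Not met: 1, 2, 3, 4, 6, 7, 8, 9, 10

1, 2, 3, 4, 6, 7, 8, 9, 10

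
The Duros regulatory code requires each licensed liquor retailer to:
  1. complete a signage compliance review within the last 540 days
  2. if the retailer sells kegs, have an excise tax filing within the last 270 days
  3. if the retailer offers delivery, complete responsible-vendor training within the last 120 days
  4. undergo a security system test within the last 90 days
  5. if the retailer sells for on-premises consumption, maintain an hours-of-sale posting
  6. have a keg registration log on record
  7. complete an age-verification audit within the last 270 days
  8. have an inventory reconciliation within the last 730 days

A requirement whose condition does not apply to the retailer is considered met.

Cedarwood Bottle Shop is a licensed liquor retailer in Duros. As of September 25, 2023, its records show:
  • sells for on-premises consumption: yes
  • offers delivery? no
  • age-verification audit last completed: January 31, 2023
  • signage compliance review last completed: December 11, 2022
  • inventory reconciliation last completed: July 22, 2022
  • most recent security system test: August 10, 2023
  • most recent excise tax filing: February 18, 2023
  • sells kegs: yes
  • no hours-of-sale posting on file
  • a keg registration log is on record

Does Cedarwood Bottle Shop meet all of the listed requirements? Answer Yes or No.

1. signage compliance review 288 days ago vs limit 540 → met
2. condition 'sells kegs' holds; excise tax filing 219 days ago vs limit 270 → met
3. condition 'offers delivery' does not hold → requirement n/a → met
4. security system test 46 days ago vs limit 90 → met
5. condition 'sells for on-premises consumption' holds; hours-of-sale posting absent → not met
6. keg registration log present → met
7. age-verification audit 237 days ago vs limit 270 → met
8. inventory reconciliation 430 days ago vs limit 730 → met
Not met: 5

No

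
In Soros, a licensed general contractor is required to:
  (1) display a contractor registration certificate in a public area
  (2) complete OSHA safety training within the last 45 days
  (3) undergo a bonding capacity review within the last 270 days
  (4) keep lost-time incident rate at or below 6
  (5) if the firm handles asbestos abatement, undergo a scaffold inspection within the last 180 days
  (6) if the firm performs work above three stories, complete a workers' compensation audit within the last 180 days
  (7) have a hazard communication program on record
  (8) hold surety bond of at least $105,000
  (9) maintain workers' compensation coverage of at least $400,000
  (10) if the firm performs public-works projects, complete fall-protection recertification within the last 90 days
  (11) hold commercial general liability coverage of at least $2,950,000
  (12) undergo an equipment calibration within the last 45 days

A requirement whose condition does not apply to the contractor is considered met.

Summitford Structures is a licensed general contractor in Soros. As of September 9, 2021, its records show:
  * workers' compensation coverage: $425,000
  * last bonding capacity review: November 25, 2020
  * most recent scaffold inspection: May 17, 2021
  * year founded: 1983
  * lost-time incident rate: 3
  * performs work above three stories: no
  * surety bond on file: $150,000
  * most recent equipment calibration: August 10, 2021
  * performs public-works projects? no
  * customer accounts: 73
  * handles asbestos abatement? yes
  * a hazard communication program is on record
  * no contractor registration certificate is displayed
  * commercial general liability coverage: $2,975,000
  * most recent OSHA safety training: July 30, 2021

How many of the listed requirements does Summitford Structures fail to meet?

2

1. contractor registration certificate absent → not met
2. OSHA safety training 41 days ago vs limit 45 → met
3. bonding capacity review 288 days ago vs limit 270 → not met
4. lost-time incident rate 3 ≤ 6 → met
5. condition 'handles asbestos abatement' holds; scaffold inspection 115 days ago vs limit 180 → met
6. condition 'performs work above three stories' does not hold → requirement n/a → met
7. hazard communication program present → met
8. surety bond $150,000 ≥ $105,000 → met
9. workers' compensation coverage $425,000 ≥ $400,000 → met
10. condition 'performs public-works projects' does not hold → requirement n/a → met
11. commercial general liability coverage $2,975,000 ≥ $2,950,000 → met
12. equipment calibration 30 days ago vs limit 45 → met
Not met: 2 of 12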